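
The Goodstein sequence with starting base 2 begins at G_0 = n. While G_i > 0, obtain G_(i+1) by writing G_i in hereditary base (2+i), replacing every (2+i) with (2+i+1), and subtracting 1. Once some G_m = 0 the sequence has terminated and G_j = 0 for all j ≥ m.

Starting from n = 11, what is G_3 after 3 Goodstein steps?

G_0=11  [base 2] 2^(2 + 1) + 2 + 1  →[2↦3]→  3^(3 + 1) + 3 + 1 = 85  −1 ⇒ G_1=84
G_1=84  [base 3] 3^(3 + 1) + 3  →[3↦4]→  4^(4 + 1) + 4 = 1028  −1 ⇒ G_2=1027
G_2=1027  [base 4] 4^(4 + 1) + 3  →[4↦5]→  5^(5 + 1) + 3 = 15628  −1 ⇒ G_3=15627
G_3=15627  [base 5] 5^(5 + 1) + 2  →[5↦6]→  6^(6 + 1) + 2 = 279938  −1 ⇒ G_4=279937

15627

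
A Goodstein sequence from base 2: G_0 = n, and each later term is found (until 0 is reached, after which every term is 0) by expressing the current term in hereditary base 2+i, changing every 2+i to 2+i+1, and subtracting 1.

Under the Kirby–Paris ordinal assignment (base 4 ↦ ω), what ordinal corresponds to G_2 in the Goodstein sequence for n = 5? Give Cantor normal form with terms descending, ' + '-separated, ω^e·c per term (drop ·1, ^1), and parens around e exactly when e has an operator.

G_0 = 5. HB_2(5) = 2^2 + 1. Bump = 28. G_1 = 27.
G_1 = 27. HB_3(27) = 3^3. Bump = 256. G_2 = 255.
G_2 = 255. HB_4(255) = 3·4^3 + 3·4^2 + 3·4 + 3. Bump = 468. G_3 = 467.

ω^3·3 + ω^2·3 + ω·3 + 3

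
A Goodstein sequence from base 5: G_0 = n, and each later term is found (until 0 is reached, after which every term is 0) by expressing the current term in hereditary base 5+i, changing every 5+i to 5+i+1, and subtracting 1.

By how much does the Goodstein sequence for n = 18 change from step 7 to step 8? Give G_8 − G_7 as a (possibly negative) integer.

(0) 18|_5 = 3·5 + 3 ↦ 3·6 + 3|_6 = 21 ⇒ 20
(1) 20|_6 = 3·6 + 2 ↦ 3·7 + 2|_7 = 23 ⇒ 22
(2) 22|_7 = 3·7 + 1 ↦ 3·8 + 1|_8 = 25 ⇒ 24
(3) 24|_8 = 3·8 ↦ 3·9|_9 = 27 ⇒ 26
(4) 26|_9 = 2·9 + 8 ↦ 2·10 + 8|_10 = 28 ⇒ 27
(5) 27|_10 = 2·10 + 7 ↦ 2·11 + 7|_11 = 29 ⇒ 28
(6) 28|_11 = 2·11 + 6 ↦ 2·12 + 6|_12 = 30 ⇒ 29
(7) 29|_12 = 2·12 + 5 ↦ 2·13 + 5|_13 = 31 ⇒ 30

1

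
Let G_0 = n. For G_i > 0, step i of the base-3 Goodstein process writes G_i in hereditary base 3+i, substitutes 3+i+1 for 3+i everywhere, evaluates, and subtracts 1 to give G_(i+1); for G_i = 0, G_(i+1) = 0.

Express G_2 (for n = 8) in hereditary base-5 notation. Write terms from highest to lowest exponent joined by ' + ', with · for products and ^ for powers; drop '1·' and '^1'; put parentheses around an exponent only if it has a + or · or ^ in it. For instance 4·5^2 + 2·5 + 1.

[0] 8 ≡ 2·3 + 2 (base 3). Lift 4: 10. −1: 9.
[1] 9 ≡ 2·4 + 1 (base 4). Lift 5: 11. −1: 10.
[2] 10 ≡ 2·5 (base 5). Lift 6: 12. −1: 11.

2·5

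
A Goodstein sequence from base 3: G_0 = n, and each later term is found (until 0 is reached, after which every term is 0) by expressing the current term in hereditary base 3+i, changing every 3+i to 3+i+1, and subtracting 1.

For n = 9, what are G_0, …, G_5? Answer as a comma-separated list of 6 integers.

base 3: 9 = 3^2; at 4: 4^2 = 16; next = 15
base 4: 15 = 3·4 + 3; at 5: 3·5 + 3 = 18; next = 17
base 5: 17 = 3·5 + 2; at 6: 3·6 + 2 = 20; next = 19
base 6: 19 = 3·6 + 1; at 7: 3·7 + 1 = 22; next = 21
base 7: 21 = 3·7; at 8: 3·8 = 24; next = 23

9, 15, 17, 19, 21, 23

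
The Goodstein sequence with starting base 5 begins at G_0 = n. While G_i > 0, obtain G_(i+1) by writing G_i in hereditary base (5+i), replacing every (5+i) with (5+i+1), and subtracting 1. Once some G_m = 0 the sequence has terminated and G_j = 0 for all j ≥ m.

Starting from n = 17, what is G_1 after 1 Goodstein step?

19

(0) 17|_5 = 3·5 + 2 ↦ 3·6 + 2|_6 = 20 ⇒ 19
(1) 19|_6 = 3·6 + 1 ↦ 3·7 + 1|_7 = 22 ⇒ 21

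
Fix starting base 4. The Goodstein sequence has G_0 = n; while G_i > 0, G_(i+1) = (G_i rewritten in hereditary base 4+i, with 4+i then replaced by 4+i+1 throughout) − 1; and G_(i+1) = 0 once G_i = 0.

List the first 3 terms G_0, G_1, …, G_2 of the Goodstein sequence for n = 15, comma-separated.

15, 17, 19

[0] 15 ≡ 3·4 + 3 (base 4). Lift 5: 18. −1: 17.
[1] 17 ≡ 3·5 + 2 (base 5). Lift 6: 20. −1: 19.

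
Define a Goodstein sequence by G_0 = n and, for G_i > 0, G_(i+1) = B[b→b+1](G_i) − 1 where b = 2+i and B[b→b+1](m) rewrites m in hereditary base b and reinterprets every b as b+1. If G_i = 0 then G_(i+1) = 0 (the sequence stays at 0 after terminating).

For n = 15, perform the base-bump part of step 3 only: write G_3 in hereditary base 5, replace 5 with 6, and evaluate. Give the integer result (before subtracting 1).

326594

(0) 15|_2 = 2^(2 + 1) + 2^2 + 2 + 1 ↦ 3^(3 + 1) + 3^3 + 3 + 1|_3 = 112 ⇒ 111
(1) 111|_3 = 3^(3 + 1) + 3^3 + 3 ↦ 4^(4 + 1) + 4^4 + 4|_4 = 1284 ⇒ 1283
(2) 1283|_4 = 4^(4 + 1) + 4^4 + 3 ↦ 5^(5 + 1) + 5^5 + 3|_5 = 18753 ⇒ 18752
(3) 18752|_5 = 5^(5 + 1) + 5^5 + 2 ↦ 6^(6 + 1) + 6^6 + 2|_6 = 326594 ⇒ 326593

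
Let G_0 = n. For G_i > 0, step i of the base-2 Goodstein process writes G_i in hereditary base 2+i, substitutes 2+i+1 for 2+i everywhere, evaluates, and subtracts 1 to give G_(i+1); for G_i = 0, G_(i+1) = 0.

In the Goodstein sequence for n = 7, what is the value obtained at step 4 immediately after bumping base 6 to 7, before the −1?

(0) 7|_2 = 2^2 + 2 + 1 ↦ 3^3 + 3 + 1|_3 = 31 ⇒ 30
(1) 30|_3 = 3^3 + 3 ↦ 4^4 + 4|_4 = 260 ⇒ 259
(2) 259|_4 = 4^4 + 3 ↦ 5^5 + 3|_5 = 3128 ⇒ 3127
(3) 3127|_5 = 5^5 + 2 ↦ 6^6 + 2|_6 = 46658 ⇒ 46657

823544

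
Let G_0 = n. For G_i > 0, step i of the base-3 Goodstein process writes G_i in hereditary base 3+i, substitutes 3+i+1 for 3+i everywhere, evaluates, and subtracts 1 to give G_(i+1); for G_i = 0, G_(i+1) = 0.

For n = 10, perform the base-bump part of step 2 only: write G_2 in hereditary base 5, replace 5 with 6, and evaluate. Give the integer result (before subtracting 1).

28

G_0 = 10. HB_3(10) = 3^2 + 1. Bump = 17. G_1 = 16.
G_1 = 16. HB_4(16) = 4^2. Bump = 25. G_2 = 24.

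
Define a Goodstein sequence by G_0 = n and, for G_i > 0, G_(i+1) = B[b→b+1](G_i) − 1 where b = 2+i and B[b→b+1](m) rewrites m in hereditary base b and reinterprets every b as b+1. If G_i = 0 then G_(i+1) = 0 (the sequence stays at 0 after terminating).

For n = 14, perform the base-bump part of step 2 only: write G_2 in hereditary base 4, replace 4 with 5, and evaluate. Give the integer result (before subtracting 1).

18751

step 0: 14 = 2^(2 + 1) + 2^2 + 2; sub 3 for 2: 3^(3 + 1) + 3^3 + 3; = 111; G_1 = 111−1 = 110
step 1: 110 = 3^(3 + 1) + 3^3 + 2; sub 4 for 3: 4^(4 + 1) + 4^4 + 2; = 1282; G_2 = 1282−1 = 1281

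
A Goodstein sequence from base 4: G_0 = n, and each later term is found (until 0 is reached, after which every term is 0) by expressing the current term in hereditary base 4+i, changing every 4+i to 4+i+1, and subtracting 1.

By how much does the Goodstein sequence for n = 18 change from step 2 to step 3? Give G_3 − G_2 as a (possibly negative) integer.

12

G_0 = 18. HB_4(18) = 4^2 + 2. Bump = 27. G_1 = 26.
G_1 = 26. HB_5(26) = 5^2 + 1. Bump = 37. G_2 = 36.
G_2 = 36. HB_6(36) = 6^2. Bump = 49. G_3 = 48.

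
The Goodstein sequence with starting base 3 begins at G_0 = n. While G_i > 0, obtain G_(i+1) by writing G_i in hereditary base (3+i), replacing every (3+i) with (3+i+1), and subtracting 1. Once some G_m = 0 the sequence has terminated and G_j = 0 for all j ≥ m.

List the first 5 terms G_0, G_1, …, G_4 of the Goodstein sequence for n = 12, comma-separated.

[0] 12 ≡ 3^2 + 3 (base 3). Lift 4: 20. −1: 19.
[1] 19 ≡ 4^2 + 3 (base 4). Lift 5: 28. −1: 27.
[2] 27 ≡ 5^2 + 2 (base 5). Lift 6: 38. −1: 37.
[3] 37 ≡ 6^2 + 1 (base 6). Lift 7: 50. −1: 49.

12, 19, 27, 37, 49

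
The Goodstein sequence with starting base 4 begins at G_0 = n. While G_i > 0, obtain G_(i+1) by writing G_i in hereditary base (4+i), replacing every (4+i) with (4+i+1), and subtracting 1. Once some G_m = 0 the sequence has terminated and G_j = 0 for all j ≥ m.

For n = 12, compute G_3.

16

G_0 = 12. HB_4(12) = 3·4. Bump = 15. G_1 = 14.
G_1 = 14. HB_5(14) = 2·5 + 4. Bump = 16. G_2 = 15.
G_2 = 15. HB_6(15) = 2·6 + 3. Bump = 17. G_3 = 16.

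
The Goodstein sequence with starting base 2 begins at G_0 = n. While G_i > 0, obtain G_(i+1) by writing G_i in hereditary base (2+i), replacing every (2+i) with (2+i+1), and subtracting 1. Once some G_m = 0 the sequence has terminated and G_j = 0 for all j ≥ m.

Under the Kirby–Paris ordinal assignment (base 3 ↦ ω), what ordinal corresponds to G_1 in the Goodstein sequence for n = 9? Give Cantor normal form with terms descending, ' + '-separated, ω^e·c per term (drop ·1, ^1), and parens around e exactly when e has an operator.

9 —HB2→ 2^(2 + 1) + 1 —bump→ 3^(3 + 1) + 1 = 82 —(−1)→ 81
81 —HB3→ 3^(3 + 1) —bump→ 4^(4 + 1) = 1024 —(−1)→ 1023

ω^(ω + 1)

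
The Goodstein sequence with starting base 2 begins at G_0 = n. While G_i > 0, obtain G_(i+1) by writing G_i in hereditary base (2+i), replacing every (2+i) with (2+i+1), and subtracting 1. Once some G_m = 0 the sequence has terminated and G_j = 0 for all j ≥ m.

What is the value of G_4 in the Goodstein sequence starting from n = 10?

base 2: 10 = 2^(2 + 1) + 2; at 3: 3^(3 + 1) + 3 = 84; next = 83
base 3: 83 = 3^(3 + 1) + 2; at 4: 4^(4 + 1) + 2 = 1026; next = 1025
base 4: 1025 = 4^(4 + 1) + 1; at 5: 5^(5 + 1) + 1 = 15626; next = 15625
base 5: 15625 = 5^(5 + 1); at 6: 6^(6 + 1) = 279936; next = 279935
base 6: 279935 = 5·6^6 + 5·6^5 + 5·6^4 + 5·6^3 + 5·6^2 + 5·6 + 5; at 7: 5·7^7 + 5·7^5 + 5·7^4 + 5·7^3 + 5·7^2 + 5·7 + 5 = 4215755; next = 4215754

279935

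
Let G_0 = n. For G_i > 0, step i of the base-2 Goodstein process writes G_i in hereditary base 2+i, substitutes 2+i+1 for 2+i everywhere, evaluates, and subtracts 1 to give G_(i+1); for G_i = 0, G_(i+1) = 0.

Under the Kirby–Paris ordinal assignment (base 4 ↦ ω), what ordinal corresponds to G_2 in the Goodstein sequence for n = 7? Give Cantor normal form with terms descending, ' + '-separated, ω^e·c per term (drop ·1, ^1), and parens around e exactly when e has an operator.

ω^ω + 3

G_0=7  [base 2] 2^2 + 2 + 1  →[2↦3]→  3^3 + 3 + 1 = 31  −1 ⇒ G_1=30
G_1=30  [base 3] 3^3 + 3  →[3↦4]→  4^4 + 4 = 260  −1 ⇒ G_2=259
G_2=259  [base 4] 4^4 + 3  →[4↦5]→  5^5 + 3 = 3128  −1 ⇒ G_3=3127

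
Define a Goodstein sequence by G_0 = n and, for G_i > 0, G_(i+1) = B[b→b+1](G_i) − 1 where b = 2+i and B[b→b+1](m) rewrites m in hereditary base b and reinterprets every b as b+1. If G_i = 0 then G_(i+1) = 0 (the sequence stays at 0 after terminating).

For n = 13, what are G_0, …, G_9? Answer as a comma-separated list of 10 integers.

13, 108, 1279, 16092, 280711, 5765998, 134219479, 3486786855, 100000003325, 3138428381103

step 0: 13 = 2^(2 + 1) + 2^2 + 1; sub 3 for 2: 3^(3 + 1) + 3^3 + 1; = 109; G_1 = 109−1 = 108
step 1: 108 = 3^(3 + 1) + 3^3; sub 4 for 3: 4^(4 + 1) + 4^4; = 1280; G_2 = 1280−1 = 1279
step 2: 1279 = 4^(4 + 1) + 3·4^3 + 3·4^2 + 3·4 + 3; sub 5 for 4: 5^(5 + 1) + 3·5^3 + 3·5^2 + 3·5 + 3; = 16093; G_3 = 16093−1 = 16092
step 3: 16092 = 5^(5 + 1) + 3·5^3 + 3·5^2 + 3·5 + 2; sub 6 for 5: 6^(6 + 1) + 3·6^3 + 3·6^2 + 3·6 + 2; = 280712; G_4 = 280712−1 = 280711
step 4: 280711 = 6^(6 + 1) + 3·6^3 + 3·6^2 + 3·6 + 1; sub 7 for 6: 7^(7 + 1) + 3·7^3 + 3·7^2 + 3·7 + 1; = 5765999; G_5 = 5765999−1 = 5765998
step 5: 5765998 = 7^(7 + 1) + 3·7^3 + 3·7^2 + 3·7; sub 8 for 7: 8^(8 + 1) + 3·8^3 + 3·8^2 + 3·8; = 134219480; G_6 = 134219480−1 = 134219479
step 6: 134219479 = 8^(8 + 1) + 3·8^3 + 3·8^2 + 2·8 + 7; sub 9 for 8: 9^(9 + 1) + 3·9^3 + 3·9^2 + 2·9 + 7; = 3486786856; G_7 = 3486786856−1 = 3486786855
step 7: 3486786855 = 9^(9 + 1) + 3·9^3 + 3·9^2 + 2·9 + 6; sub 10 for 9: 10^(10 + 1) + 3·10^3 + 3·10^2 + 2·10 + 6; = 100000003326; G_8 = 100000003326−1 = 100000003325
step 8: 100000003325 = 10^(10 + 1) + 3·10^3 + 3·10^2 + 2·10 + 5; sub 11 for 10: 11^(11 + 1) + 3·11^3 + 3·11^2 + 2·11 + 5; = 3138428381104; G_9 = 3138428381104−1 = 3138428381103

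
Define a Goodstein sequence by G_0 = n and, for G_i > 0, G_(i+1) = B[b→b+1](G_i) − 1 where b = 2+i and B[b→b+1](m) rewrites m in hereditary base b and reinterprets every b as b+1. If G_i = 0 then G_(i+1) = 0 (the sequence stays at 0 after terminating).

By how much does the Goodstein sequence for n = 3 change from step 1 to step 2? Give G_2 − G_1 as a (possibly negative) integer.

0

base 2: 3 = 2 + 1; at 3: 3 + 1 = 4; next = 3
base 3: 3 = 3; at 4: 4 = 4; next = 3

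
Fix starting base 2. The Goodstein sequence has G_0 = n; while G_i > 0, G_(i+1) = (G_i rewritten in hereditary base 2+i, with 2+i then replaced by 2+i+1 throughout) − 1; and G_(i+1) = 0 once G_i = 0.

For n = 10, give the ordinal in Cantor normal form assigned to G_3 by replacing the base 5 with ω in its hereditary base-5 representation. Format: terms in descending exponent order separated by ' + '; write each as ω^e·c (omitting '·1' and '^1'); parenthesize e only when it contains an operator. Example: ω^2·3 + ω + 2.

i=0: 10 = 2^(2 + 1) + 2 (b=2); 2→3: 3^(3 + 1) + 3 = 84; 84−1 = 83
i=1: 83 = 3^(3 + 1) + 2 (b=3); 3→4: 4^(4 + 1) + 2 = 1026; 1026−1 = 1025
i=2: 1025 = 4^(4 + 1) + 1 (b=4); 4→5: 5^(5 + 1) + 1 = 15626; 15626−1 = 15625
i=3: 15625 = 5^(5 + 1) (b=5); 5→6: 6^(6 + 1) = 279936; 279936−1 = 279935

ω^(ω + 1)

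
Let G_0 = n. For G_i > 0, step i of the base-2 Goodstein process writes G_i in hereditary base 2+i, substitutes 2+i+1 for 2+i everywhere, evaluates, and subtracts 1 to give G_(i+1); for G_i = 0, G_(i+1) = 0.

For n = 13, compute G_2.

i=0: 13 = 2^(2 + 1) + 2^2 + 1 (b=2); 2→3: 3^(3 + 1) + 3^3 + 1 = 109; 109−1 = 108
i=1: 108 = 3^(3 + 1) + 3^3 (b=3); 3→4: 4^(4 + 1) + 4^4 = 1280; 1280−1 = 1279
i=2: 1279 = 4^(4 + 1) + 3·4^3 + 3·4^2 + 3·4 + 3 (b=4); 4→5: 5^(5 + 1) + 3·5^3 + 3·5^2 + 3·5 + 3 = 16093; 16093−1 = 16092

1279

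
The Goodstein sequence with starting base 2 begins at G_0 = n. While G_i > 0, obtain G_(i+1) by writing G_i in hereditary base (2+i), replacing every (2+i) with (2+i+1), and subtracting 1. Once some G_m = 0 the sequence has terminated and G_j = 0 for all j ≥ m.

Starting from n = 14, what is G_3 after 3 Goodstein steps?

18750

G_0 = 14. HB_2(14) = 2^(2 + 1) + 2^2 + 2. Bump = 111. G_1 = 110.
G_1 = 110. HB_3(110) = 3^(3 + 1) + 3^3 + 2. Bump = 1282. G_2 = 1281.
G_2 = 1281. HB_4(1281) = 4^(4 + 1) + 4^4 + 1. Bump = 18751. G_3 = 18750.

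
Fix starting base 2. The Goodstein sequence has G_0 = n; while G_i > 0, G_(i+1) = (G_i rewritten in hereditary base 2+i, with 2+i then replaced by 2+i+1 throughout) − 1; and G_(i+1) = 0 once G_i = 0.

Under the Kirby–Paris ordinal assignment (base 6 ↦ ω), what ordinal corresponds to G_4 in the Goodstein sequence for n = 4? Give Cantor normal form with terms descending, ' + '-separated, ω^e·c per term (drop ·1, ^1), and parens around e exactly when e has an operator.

G_0=4  [base 2] 2^2  →[2↦3]→  3^3 = 27  −1 ⇒ G_1=26
G_1=26  [base 3] 2·3^2 + 2·3 + 2  →[3↦4]→  2·4^2 + 2·4 + 2 = 42  −1 ⇒ G_2=41
G_2=41  [base 4] 2·4^2 + 2·4 + 1  →[4↦5]→  2·5^2 + 2·5 + 1 = 61  −1 ⇒ G_3=60
G_3=60  [base 5] 2·5^2 + 2·5  →[5↦6]→  2·6^2 + 2·6 = 84  −1 ⇒ G_4=83

ω^2·2 + ω + 5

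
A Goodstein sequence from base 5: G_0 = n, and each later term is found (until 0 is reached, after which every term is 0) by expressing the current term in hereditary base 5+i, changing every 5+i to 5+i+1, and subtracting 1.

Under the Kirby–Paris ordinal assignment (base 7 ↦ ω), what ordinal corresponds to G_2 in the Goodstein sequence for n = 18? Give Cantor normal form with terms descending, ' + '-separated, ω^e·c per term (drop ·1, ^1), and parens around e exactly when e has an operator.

ω·3 + 1

18 —HB5→ 3·5 + 3 —bump→ 3·6 + 3 = 21 —(−1)→ 20
20 —HB6→ 3·6 + 2 —bump→ 3·7 + 2 = 23 —(−1)→ 22
22 —HB7→ 3·7 + 1 —bump→ 3·8 + 1 = 25 —(−1)→ 24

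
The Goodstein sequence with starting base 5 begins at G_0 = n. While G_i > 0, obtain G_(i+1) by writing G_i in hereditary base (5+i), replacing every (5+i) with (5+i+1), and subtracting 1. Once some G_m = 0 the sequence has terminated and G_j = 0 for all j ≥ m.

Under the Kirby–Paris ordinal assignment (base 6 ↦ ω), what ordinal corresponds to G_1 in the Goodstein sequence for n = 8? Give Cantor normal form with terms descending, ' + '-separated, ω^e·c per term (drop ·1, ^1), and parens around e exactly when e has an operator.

ω + 2

(0) 8|_5 = 5 + 3 ↦ 6 + 3|_6 = 9 ⇒ 8
(1) 8|_6 = 6 + 2 ↦ 7 + 2|_7 = 9 ⇒ 8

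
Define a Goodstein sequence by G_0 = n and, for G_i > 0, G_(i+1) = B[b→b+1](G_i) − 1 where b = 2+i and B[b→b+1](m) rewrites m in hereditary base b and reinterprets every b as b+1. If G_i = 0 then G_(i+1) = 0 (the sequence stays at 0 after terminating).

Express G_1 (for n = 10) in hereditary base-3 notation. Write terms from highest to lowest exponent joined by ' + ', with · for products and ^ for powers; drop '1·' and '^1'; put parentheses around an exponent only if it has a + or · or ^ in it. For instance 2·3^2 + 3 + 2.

3^(3 + 1) + 2

G_0 = 10. HB_2(10) = 2^(2 + 1) + 2. Bump = 84. G_1 = 83.
G_1 = 83. HB_3(83) = 3^(3 + 1) + 2. Bump = 1026. G_2 = 1025.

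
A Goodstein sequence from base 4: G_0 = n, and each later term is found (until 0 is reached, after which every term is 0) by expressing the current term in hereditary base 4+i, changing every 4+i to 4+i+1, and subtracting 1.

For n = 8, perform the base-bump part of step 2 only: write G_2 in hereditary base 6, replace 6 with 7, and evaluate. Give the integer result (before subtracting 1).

(0) 8|_4 = 2·4 ↦ 2·5|_5 = 10 ⇒ 9
(1) 9|_5 = 5 + 4 ↦ 6 + 4|_6 = 10 ⇒ 9
(2) 9|_6 = 6 + 3 ↦ 7 + 3|_7 = 10 ⇒ 9

10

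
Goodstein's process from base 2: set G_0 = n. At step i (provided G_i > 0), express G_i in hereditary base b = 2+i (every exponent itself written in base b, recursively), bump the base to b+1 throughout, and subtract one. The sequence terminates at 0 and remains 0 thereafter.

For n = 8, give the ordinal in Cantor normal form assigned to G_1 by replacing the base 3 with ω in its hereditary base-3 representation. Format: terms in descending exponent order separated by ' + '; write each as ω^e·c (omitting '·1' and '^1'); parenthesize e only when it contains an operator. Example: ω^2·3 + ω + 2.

step 0: 8 = 2^(2 + 1); sub 3 for 2: 3^(3 + 1); = 81; G_1 = 81−1 = 80
step 1: 80 = 2·3^3 + 2·3^2 + 2·3 + 2; sub 4 for 3: 2·4^4 + 2·4^2 + 2·4 + 2; = 554; G_2 = 554−1 = 553

ω^ω·2 + ω^2·2 + ω·2 + 2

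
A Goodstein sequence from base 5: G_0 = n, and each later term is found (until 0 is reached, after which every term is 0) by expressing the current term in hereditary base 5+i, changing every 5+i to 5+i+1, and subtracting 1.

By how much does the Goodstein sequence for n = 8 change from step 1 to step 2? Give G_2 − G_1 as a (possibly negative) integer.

0

G_0=8  [base 5] 5 + 3  →[5↦6]→  6 + 3 = 9  −1 ⇒ G_1=8
G_1=8  [base 6] 6 + 2  →[6↦7]→  7 + 2 = 9  −1 ⇒ G_2=8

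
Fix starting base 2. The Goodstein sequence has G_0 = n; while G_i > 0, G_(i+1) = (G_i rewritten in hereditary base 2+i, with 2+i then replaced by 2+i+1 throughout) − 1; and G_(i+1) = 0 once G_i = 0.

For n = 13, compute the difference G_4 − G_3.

264619

base 2: 13 = 2^(2 + 1) + 2^2 + 1; at 3: 3^(3 + 1) + 3^3 + 1 = 109; next = 108
base 3: 108 = 3^(3 + 1) + 3^3; at 4: 4^(4 + 1) + 4^4 = 1280; next = 1279
base 4: 1279 = 4^(4 + 1) + 3·4^3 + 3·4^2 + 3·4 + 3; at 5: 5^(5 + 1) + 3·5^3 + 3·5^2 + 3·5 + 3 = 16093; next = 16092
base 5: 16092 = 5^(5 + 1) + 3·5^3 + 3·5^2 + 3·5 + 2; at 6: 6^(6 + 1) + 3·6^3 + 3·6^2 + 3·6 + 2 = 280712; next = 280711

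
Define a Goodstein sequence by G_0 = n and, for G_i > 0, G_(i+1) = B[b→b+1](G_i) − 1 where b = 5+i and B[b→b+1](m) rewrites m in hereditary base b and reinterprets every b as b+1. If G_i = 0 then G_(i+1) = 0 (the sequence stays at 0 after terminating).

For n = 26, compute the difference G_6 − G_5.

5

i=0: 26 = 5^2 + 1 (b=5); 5→6: 6^2 + 1 = 37; 37−1 = 36
i=1: 36 = 6^2 (b=6); 6→7: 7^2 = 49; 49−1 = 48
i=2: 48 = 6·7 + 6 (b=7); 7→8: 6·8 + 6 = 54; 54−1 = 53
i=3: 53 = 6·8 + 5 (b=8); 8→9: 6·9 + 5 = 59; 59−1 = 58
i=4: 58 = 6·9 + 4 (b=9); 9→10: 6·10 + 4 = 64; 64−1 = 63
i=5: 63 = 6·10 + 3 (b=10); 10→11: 6·11 + 3 = 69; 69−1 = 68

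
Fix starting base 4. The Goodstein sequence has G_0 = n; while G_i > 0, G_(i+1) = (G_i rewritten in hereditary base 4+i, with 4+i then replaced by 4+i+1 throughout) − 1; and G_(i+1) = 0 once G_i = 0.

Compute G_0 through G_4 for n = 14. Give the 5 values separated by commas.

base 4: 14 = 3·4 + 2; at 5: 3·5 + 2 = 17; next = 16
base 5: 16 = 3·5 + 1; at 6: 3·6 + 1 = 19; next = 18
base 6: 18 = 3·6; at 7: 3·7 = 21; next = 20
base 7: 20 = 2·7 + 6; at 8: 2·8 + 6 = 22; next = 21

14, 16, 18, 20, 21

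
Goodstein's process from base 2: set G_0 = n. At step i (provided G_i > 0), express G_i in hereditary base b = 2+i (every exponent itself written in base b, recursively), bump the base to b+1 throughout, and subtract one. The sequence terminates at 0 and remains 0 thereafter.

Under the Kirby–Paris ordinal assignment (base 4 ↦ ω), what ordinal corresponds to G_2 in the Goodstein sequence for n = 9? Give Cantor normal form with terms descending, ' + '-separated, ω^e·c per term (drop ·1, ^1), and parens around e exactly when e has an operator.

[0] 9 ≡ 2^(2 + 1) + 1 (base 2). Lift 3: 82. −1: 81.
[1] 81 ≡ 3^(3 + 1) (base 3). Lift 4: 1024. −1: 1023.

ω^ω·3 + ω^3·3 + ω^2·3 + ω·3 + 3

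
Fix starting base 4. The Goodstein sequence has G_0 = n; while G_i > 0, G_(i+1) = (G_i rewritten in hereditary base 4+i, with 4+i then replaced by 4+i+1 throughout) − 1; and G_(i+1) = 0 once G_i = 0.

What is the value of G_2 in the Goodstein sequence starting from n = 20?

39

20 —HB4→ 4^2 + 4 —bump→ 5^2 + 5 = 30 —(−1)→ 29
29 —HB5→ 5^2 + 4 —bump→ 6^2 + 4 = 40 —(−1)→ 39
39 —HB6→ 6^2 + 3 —bump→ 7^2 + 3 = 52 —(−1)→ 51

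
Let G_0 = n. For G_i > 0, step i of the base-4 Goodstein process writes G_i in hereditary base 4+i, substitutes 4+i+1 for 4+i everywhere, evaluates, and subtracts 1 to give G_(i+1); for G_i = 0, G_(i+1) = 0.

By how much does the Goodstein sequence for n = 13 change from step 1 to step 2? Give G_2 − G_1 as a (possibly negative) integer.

[0] 13 ≡ 3·4 + 1 (base 4). Lift 5: 16. −1: 15.
[1] 15 ≡ 3·5 (base 5). Lift 6: 18. −1: 17.

2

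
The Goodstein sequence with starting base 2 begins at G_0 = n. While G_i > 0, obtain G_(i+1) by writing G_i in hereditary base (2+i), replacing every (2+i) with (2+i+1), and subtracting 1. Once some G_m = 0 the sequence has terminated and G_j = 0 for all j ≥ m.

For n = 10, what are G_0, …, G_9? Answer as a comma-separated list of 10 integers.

10, 83, 1025, 15625, 279935, 4215754, 84073323, 1937434592, 50000555551, 1426559238830

(0) 10|_2 = 2^(2 + 1) + 2 ↦ 3^(3 + 1) + 3|_3 = 84 ⇒ 83
(1) 83|_3 = 3^(3 + 1) + 2 ↦ 4^(4 + 1) + 2|_4 = 1026 ⇒ 1025
(2) 1025|_4 = 4^(4 + 1) + 1 ↦ 5^(5 + 1) + 1|_5 = 15626 ⇒ 15625
(3) 15625|_5 = 5^(5 + 1) ↦ 6^(6 + 1)|_6 = 279936 ⇒ 279935
(4) 279935|_6 = 5·6^6 + 5·6^5 + 5·6^4 + 5·6^3 + 5·6^2 + 5·6 + 5 ↦ 5·7^7 + 5·7^5 + 5·7^4 + 5·7^3 + 5·7^2 + 5·7 + 5|_7 = 4215755 ⇒ 4215754
(5) 4215754|_7 = 5·7^7 + 5·7^5 + 5·7^4 + 5·7^3 + 5·7^2 + 5·7 + 4 ↦ 5·8^8 + 5·8^5 + 5·8^4 + 5·8^3 + 5·8^2 + 5·8 + 4|_8 = 84073324 ⇒ 84073323
(6) 84073323|_8 = 5·8^8 + 5·8^5 + 5·8^4 + 5·8^3 + 5·8^2 + 5·8 + 3 ↦ 5·9^9 + 5·9^5 + 5·9^4 + 5·9^3 + 5·9^2 + 5·9 + 3|_9 = 1937434593 ⇒ 1937434592
(7) 1937434592|_9 = 5·9^9 + 5·9^5 + 5·9^4 + 5·9^3 + 5·9^2 + 5·9 + 2 ↦ 5·10^10 + 5·10^5 + 5·10^4 + 5·10^3 + 5·10^2 + 5·10 + 2|_10 = 50000555552 ⇒ 50000555551
(8) 50000555551|_10 = 5·10^10 + 5·10^5 + 5·10^4 + 5·10^3 + 5·10^2 + 5·10 + 1 ↦ 5·11^11 + 5·11^5 + 5·11^4 + 5·11^3 + 5·11^2 + 5·11 + 1|_11 = 1426559238831 ⇒ 1426559238830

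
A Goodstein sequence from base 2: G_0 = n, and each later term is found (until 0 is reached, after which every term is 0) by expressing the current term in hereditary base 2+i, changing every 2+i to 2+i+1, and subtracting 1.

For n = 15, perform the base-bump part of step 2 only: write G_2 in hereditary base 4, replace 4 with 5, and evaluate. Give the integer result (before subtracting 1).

18753

(0) 15|_2 = 2^(2 + 1) + 2^2 + 2 + 1 ↦ 3^(3 + 1) + 3^3 + 3 + 1|_3 = 112 ⇒ 111
(1) 111|_3 = 3^(3 + 1) + 3^3 + 3 ↦ 4^(4 + 1) + 4^4 + 4|_4 = 1284 ⇒ 1283
(2) 1283|_4 = 4^(4 + 1) + 4^4 + 3 ↦ 5^(5 + 1) + 5^5 + 3|_5 = 18753 ⇒ 18752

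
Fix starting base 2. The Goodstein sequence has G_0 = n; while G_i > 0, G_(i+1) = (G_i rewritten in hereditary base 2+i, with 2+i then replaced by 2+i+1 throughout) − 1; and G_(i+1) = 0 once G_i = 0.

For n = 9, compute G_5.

G_0 = 9. HB_2(9) = 2^(2 + 1) + 1. Bump = 82. G_1 = 81.
G_1 = 81. HB_3(81) = 3^(3 + 1). Bump = 1024. G_2 = 1023.
G_2 = 1023. HB_4(1023) = 3·4^4 + 3·4^3 + 3·4^2 + 3·4 + 3. Bump = 9843. G_3 = 9842.
G_3 = 9842. HB_5(9842) = 3·5^5 + 3·5^3 + 3·5^2 + 3·5 + 2. Bump = 140744. G_4 = 140743.
G_4 = 140743. HB_6(140743) = 3·6^6 + 3·6^3 + 3·6^2 + 3·6 + 1. Bump = 2471827. G_5 = 2471826.
G_5 = 2471826. HB_7(2471826) = 3·7^7 + 3·7^3 + 3·7^2 + 3·7. Bump = 50333400. G_6 = 50333399.

2471826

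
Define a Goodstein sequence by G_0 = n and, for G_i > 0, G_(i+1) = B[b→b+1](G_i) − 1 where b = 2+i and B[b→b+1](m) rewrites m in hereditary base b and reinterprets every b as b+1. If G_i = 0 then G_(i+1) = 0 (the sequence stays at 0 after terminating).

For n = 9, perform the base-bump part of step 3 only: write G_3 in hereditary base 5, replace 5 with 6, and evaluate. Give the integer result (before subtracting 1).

140744

base 2: 9 = 2^(2 + 1) + 1; at 3: 3^(3 + 1) + 1 = 82; next = 81
base 3: 81 = 3^(3 + 1); at 4: 4^(4 + 1) = 1024; next = 1023
base 4: 1023 = 3·4^4 + 3·4^3 + 3·4^2 + 3·4 + 3; at 5: 3·5^5 + 3·5^3 + 3·5^2 + 3·5 + 3 = 9843; next = 9842
base 5: 9842 = 3·5^5 + 3·5^3 + 3·5^2 + 3·5 + 2; at 6: 3·6^6 + 3·6^3 + 3·6^2 + 3·6 + 2 = 140744; next = 140743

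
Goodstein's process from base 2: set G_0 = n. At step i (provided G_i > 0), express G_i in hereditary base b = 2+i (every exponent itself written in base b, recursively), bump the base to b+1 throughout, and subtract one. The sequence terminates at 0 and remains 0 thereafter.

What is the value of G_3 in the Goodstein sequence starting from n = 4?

60

4 —HB2→ 2^2 —bump→ 3^3 = 27 —(−1)→ 26
26 —HB3→ 2·3^2 + 2·3 + 2 —bump→ 2·4^2 + 2·4 + 2 = 42 —(−1)→ 41
41 —HB4→ 2·4^2 + 2·4 + 1 —bump→ 2·5^2 + 2·5 + 1 = 61 —(−1)→ 60
60 —HB5→ 2·5^2 + 2·5 —bump→ 2·6^2 + 2·6 = 84 —(−1)→ 83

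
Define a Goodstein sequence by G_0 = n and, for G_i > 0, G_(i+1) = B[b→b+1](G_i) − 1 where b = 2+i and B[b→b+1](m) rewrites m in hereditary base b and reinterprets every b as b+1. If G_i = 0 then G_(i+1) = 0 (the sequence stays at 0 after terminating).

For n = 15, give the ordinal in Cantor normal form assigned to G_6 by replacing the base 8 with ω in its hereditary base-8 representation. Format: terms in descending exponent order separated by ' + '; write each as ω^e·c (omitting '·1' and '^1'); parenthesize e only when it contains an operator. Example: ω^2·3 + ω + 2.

i=0: 15 = 2^(2 + 1) + 2^2 + 2 + 1 (b=2); 2→3: 3^(3 + 1) + 3^3 + 3 + 1 = 112; 112−1 = 111
i=1: 111 = 3^(3 + 1) + 3^3 + 3 (b=3); 3→4: 4^(4 + 1) + 4^4 + 4 = 1284; 1284−1 = 1283
i=2: 1283 = 4^(4 + 1) + 4^4 + 3 (b=4); 4→5: 5^(5 + 1) + 5^5 + 3 = 18753; 18753−1 = 18752
i=3: 18752 = 5^(5 + 1) + 5^5 + 2 (b=5); 5→6: 6^(6 + 1) + 6^6 + 2 = 326594; 326594−1 = 326593
i=4: 326593 = 6^(6 + 1) + 6^6 + 1 (b=6); 6→7: 7^(7 + 1) + 7^7 + 1 = 6588345; 6588345−1 = 6588344
i=5: 6588344 = 7^(7 + 1) + 7^7 (b=7); 7→8: 8^(8 + 1) + 8^8 = 150994944; 150994944−1 = 150994943

ω^(ω + 1) + ω^7·7 + ω^6·7 + ω^5·7 + ω^4·7 + ω^3·7 + ω^2·7 + ω·7 + 7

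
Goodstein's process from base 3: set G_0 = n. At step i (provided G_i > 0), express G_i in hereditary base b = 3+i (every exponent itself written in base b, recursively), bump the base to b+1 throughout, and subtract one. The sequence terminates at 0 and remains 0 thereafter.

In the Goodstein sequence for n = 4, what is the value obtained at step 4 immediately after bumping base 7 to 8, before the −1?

i=0: 4 = 3 + 1 (b=3); 3→4: 4 + 1 = 5; 5−1 = 4
i=1: 4 = 4 (b=4); 4→5: 5 = 5; 5−1 = 4
i=2: 4 = 4 (b=5); 5→6: 4 = 4; 4−1 = 3
i=3: 3 = 3 (b=6); 6→7: 3 = 3; 3−1 = 2
i=4: 2 = 2 (b=7); 7→8: 2 = 2; 2−1 = 1

2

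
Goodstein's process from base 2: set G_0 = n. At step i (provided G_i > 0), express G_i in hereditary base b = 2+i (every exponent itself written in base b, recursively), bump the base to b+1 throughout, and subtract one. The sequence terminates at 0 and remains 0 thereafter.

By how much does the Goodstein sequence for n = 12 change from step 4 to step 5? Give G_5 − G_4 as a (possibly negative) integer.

[0] 12 ≡ 2^(2 + 1) + 2^2 (base 2). Lift 3: 108. −1: 107.
[1] 107 ≡ 3^(3 + 1) + 2·3^2 + 2·3 + 2 (base 3). Lift 4: 1066. −1: 1065.
[2] 1065 ≡ 4^(4 + 1) + 2·4^2 + 2·4 + 1 (base 4). Lift 5: 15686. −1: 15685.
[3] 15685 ≡ 5^(5 + 1) + 2·5^2 + 2·5 (base 5). Lift 6: 280020. −1: 280019.
[4] 280019 ≡ 6^(6 + 1) + 2·6^2 + 6 + 5 (base 6). Lift 7: 5764911. −1: 5764910.

5484891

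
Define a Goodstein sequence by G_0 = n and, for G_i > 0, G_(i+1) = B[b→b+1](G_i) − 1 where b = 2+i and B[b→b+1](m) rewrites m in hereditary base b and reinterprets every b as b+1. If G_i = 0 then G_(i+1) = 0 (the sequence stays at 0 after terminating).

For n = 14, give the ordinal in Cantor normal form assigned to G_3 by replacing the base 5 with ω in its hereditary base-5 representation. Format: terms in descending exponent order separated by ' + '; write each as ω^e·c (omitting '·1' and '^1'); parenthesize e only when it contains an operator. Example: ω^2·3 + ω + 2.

G_0 = 14. HB_2(14) = 2^(2 + 1) + 2^2 + 2. Bump = 111. G_1 = 110.
G_1 = 110. HB_3(110) = 3^(3 + 1) + 3^3 + 2. Bump = 1282. G_2 = 1281.
G_2 = 1281. HB_4(1281) = 4^(4 + 1) + 4^4 + 1. Bump = 18751. G_3 = 18750.

ω^(ω + 1) + ω^ω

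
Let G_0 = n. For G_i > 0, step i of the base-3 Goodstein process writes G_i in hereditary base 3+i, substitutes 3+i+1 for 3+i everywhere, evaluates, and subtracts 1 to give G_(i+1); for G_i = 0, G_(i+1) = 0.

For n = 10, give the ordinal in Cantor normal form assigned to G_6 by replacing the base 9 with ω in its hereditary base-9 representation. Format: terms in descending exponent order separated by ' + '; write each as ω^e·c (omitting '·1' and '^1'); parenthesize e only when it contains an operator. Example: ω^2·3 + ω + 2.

i=0: 10 = 3^2 + 1 (b=3); 3→4: 4^2 + 1 = 17; 17−1 = 16
i=1: 16 = 4^2 (b=4); 4→5: 5^2 = 25; 25−1 = 24
i=2: 24 = 4·5 + 4 (b=5); 5→6: 4·6 + 4 = 28; 28−1 = 27
i=3: 27 = 4·6 + 3 (b=6); 6→7: 4·7 + 3 = 31; 31−1 = 30
i=4: 30 = 4·7 + 2 (b=7); 7→8: 4·8 + 2 = 34; 34−1 = 33
i=5: 33 = 4·8 + 1 (b=8); 8→9: 4·9 + 1 = 37; 37−1 = 36

ω·4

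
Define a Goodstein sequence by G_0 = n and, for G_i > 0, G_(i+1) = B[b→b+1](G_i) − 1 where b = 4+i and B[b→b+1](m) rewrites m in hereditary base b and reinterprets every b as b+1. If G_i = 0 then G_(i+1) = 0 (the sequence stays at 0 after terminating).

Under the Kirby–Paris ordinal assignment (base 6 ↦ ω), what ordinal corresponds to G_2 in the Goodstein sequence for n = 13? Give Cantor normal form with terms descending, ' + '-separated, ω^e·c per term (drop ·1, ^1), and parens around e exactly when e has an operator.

ω·2 + 5

G_0=13  [base 4] 3·4 + 1  →[4↦5]→  3·5 + 1 = 16  −1 ⇒ G_1=15
G_1=15  [base 5] 3·5  →[5↦6]→  3·6 = 18  −1 ⇒ G_2=17
G_2=17  [base 6] 2·6 + 5  →[6↦7]→  2·7 + 5 = 19  −1 ⇒ G_3=18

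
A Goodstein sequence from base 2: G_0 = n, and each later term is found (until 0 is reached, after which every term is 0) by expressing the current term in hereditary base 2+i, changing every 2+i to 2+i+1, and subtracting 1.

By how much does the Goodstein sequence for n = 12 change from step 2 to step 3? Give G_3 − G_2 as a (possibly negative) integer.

step 0: 12 = 2^(2 + 1) + 2^2; sub 3 for 2: 3^(3 + 1) + 3^3; = 108; G_1 = 108−1 = 107
step 1: 107 = 3^(3 + 1) + 2·3^2 + 2·3 + 2; sub 4 for 3: 4^(4 + 1) + 2·4^2 + 2·4 + 2; = 1066; G_2 = 1066−1 = 1065
step 2: 1065 = 4^(4 + 1) + 2·4^2 + 2·4 + 1; sub 5 for 4: 5^(5 + 1) + 2·5^2 + 2·5 + 1; = 15686; G_3 = 15686−1 = 15685

14620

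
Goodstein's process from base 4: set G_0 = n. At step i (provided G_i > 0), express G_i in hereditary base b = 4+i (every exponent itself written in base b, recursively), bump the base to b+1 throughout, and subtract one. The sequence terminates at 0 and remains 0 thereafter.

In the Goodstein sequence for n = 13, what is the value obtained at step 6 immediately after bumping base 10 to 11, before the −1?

base 4: 13 = 3·4 + 1; at 5: 3·5 + 1 = 16; next = 15
base 5: 15 = 3·5; at 6: 3·6 = 18; next = 17
base 6: 17 = 2·6 + 5; at 7: 2·7 + 5 = 19; next = 18
base 7: 18 = 2·7 + 4; at 8: 2·8 + 4 = 20; next = 19
base 8: 19 = 2·8 + 3; at 9: 2·9 + 3 = 21; next = 20
base 9: 20 = 2·9 + 2; at 10: 2·10 + 2 = 22; next = 21
base 10: 21 = 2·10 + 1; at 11: 2·11 + 1 = 23; next = 22

23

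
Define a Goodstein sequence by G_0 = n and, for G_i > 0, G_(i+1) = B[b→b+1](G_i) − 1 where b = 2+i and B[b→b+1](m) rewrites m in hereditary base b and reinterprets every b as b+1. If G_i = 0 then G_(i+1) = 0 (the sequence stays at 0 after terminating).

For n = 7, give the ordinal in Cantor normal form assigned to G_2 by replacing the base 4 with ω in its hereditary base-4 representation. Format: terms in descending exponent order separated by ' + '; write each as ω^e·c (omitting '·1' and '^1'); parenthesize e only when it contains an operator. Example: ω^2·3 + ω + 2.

G_0 = 7. HB_2(7) = 2^2 + 2 + 1. Bump = 31. G_1 = 30.
G_1 = 30. HB_3(30) = 3^3 + 3. Bump = 260. G_2 = 259.
G_2 = 259. HB_4(259) = 4^4 + 3. Bump = 3128. G_3 = 3127.

ω^ω + 3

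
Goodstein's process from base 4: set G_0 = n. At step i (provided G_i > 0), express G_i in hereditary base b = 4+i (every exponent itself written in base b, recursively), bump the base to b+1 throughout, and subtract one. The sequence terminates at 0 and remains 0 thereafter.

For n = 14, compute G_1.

16

14 —HB4→ 3·4 + 2 —bump→ 3·5 + 2 = 17 —(−1)→ 16
16 —HB5→ 3·5 + 1 —bump→ 3·6 + 1 = 19 —(−1)→ 18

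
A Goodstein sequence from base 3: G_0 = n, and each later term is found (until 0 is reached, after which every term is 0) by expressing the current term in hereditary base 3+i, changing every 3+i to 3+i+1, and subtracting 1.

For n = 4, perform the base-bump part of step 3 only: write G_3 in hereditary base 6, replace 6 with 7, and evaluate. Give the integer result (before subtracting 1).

3

4 —HB3→ 3 + 1 —bump→ 4 + 1 = 5 —(−1)→ 4
4 —HB4→ 4 —bump→ 5 = 5 —(−1)→ 4
4 —HB5→ 4 —bump→ 4 = 4 —(−1)→ 3
3 —HB6→ 3 —bump→ 3 = 3 —(−1)→ 2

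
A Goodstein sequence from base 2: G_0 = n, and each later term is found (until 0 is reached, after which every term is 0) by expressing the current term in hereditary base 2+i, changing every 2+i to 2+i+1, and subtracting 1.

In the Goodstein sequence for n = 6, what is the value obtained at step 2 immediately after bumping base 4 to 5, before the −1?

base 2: 6 = 2^2 + 2; at 3: 3^3 + 3 = 30; next = 29
base 3: 29 = 3^3 + 2; at 4: 4^4 + 2 = 258; next = 257
base 4: 257 = 4^4 + 1; at 5: 5^5 + 1 = 3126; next = 3125

3126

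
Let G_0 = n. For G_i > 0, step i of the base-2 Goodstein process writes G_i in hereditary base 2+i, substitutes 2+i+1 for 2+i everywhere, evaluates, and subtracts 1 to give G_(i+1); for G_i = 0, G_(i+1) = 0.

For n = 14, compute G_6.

G_0=14  [base 2] 2^(2 + 1) + 2^2 + 2  →[2↦3]→  3^(3 + 1) + 3^3 + 3 = 111  −1 ⇒ G_1=110
G_1=110  [base 3] 3^(3 + 1) + 3^3 + 2  →[3↦4]→  4^(4 + 1) + 4^4 + 2 = 1282  −1 ⇒ G_2=1281
G_2=1281  [base 4] 4^(4 + 1) + 4^4 + 1  →[4↦5]→  5^(5 + 1) + 5^5 + 1 = 18751  −1 ⇒ G_3=18750
G_3=18750  [base 5] 5^(5 + 1) + 5^5  →[5↦6]→  6^(6 + 1) + 6^6 = 326592  −1 ⇒ G_4=326591
G_4=326591  [base 6] 6^(6 + 1) + 5·6^5 + 5·6^4 + 5·6^3 + 5·6^2 + 5·6 + 5  →[6↦7]→  7^(7 + 1) + 5·7^5 + 5·7^4 + 5·7^3 + 5·7^2 + 5·7 + 5 = 5862841  −1 ⇒ G_5=5862840
G_5=5862840  [base 7] 7^(7 + 1) + 5·7^5 + 5·7^4 + 5·7^3 + 5·7^2 + 5·7 + 4  →[7↦8]→  8^(8 + 1) + 5·8^5 + 5·8^4 + 5·8^3 + 5·8^2 + 5·8 + 4 = 134404972  −1 ⇒ G_6=134404971
G_6=134404971  [base 8] 8^(8 + 1) + 5·8^5 + 5·8^4 + 5·8^3 + 5·8^2 + 5·8 + 3  →[8↦9]→  9^(9 + 1) + 5·9^5 + 5·9^4 + 5·9^3 + 5·9^2 + 5·9 + 3 = 3487116549  −1 ⇒ G_7=3487116548

134404971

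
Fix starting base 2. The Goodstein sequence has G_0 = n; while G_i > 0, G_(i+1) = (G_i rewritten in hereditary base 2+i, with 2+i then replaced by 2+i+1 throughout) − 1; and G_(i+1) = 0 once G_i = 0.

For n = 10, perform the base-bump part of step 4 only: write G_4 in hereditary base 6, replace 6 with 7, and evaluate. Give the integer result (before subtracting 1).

4215755

G_0 = 10. HB_2(10) = 2^(2 + 1) + 2. Bump = 84. G_1 = 83.
G_1 = 83. HB_3(83) = 3^(3 + 1) + 2. Bump = 1026. G_2 = 1025.
G_2 = 1025. HB_4(1025) = 4^(4 + 1) + 1. Bump = 15626. G_3 = 15625.
G_3 = 15625. HB_5(15625) = 5^(5 + 1). Bump = 279936. G_4 = 279935.
G_4 = 279935. HB_6(279935) = 5·6^6 + 5·6^5 + 5·6^4 + 5·6^3 + 5·6^2 + 5·6 + 5. Bump = 4215755. G_5 = 4215754.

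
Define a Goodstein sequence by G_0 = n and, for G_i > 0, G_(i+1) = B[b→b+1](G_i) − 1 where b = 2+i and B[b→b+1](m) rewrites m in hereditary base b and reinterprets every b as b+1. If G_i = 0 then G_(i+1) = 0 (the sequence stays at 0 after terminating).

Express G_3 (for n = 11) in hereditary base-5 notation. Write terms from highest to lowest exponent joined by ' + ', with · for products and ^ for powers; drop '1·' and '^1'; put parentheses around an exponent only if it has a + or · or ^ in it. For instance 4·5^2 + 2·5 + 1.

5^(5 + 1) + 2

step 0: 11 = 2^(2 + 1) + 2 + 1; sub 3 for 2: 3^(3 + 1) + 3 + 1; = 85; G_1 = 85−1 = 84
step 1: 84 = 3^(3 + 1) + 3; sub 4 for 3: 4^(4 + 1) + 4; = 1028; G_2 = 1028−1 = 1027
step 2: 1027 = 4^(4 + 1) + 3; sub 5 for 4: 5^(5 + 1) + 3; = 15628; G_3 = 15628−1 = 15627
step 3: 15627 = 5^(5 + 1) + 2; sub 6 for 5: 6^(6 + 1) + 2; = 279938; G_4 = 279938−1 = 279937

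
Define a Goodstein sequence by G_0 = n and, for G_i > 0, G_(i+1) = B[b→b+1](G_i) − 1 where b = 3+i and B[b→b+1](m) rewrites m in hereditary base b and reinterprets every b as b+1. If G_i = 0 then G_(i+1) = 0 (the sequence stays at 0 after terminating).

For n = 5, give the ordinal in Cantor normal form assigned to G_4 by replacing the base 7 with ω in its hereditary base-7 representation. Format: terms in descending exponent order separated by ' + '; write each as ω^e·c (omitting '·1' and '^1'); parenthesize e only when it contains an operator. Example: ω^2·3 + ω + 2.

i=0: 5 = 3 + 2 (b=3); 3→4: 4 + 2 = 6; 6−1 = 5
i=1: 5 = 4 + 1 (b=4); 4→5: 5 + 1 = 6; 6−1 = 5
i=2: 5 = 5 (b=5); 5→6: 6 = 6; 6−1 = 5
i=3: 5 = 5 (b=6); 6→7: 5 = 5; 5−1 = 4
i=4: 4 = 4 (b=7); 7→8: 4 = 4; 4−1 = 3

4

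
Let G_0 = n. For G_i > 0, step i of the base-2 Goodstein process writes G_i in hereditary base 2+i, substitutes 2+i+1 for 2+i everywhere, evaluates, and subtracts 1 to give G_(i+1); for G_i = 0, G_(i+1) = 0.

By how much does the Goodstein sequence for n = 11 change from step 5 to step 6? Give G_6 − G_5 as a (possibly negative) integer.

128452926

11 —HB2→ 2^(2 + 1) + 2 + 1 —bump→ 3^(3 + 1) + 3 + 1 = 85 —(−1)→ 84
84 —HB3→ 3^(3 + 1) + 3 —bump→ 4^(4 + 1) + 4 = 1028 —(−1)→ 1027
1027 —HB4→ 4^(4 + 1) + 3 —bump→ 5^(5 + 1) + 3 = 15628 —(−1)→ 15627
15627 —HB5→ 5^(5 + 1) + 2 —bump→ 6^(6 + 1) + 2 = 279938 —(−1)→ 279937
279937 —HB6→ 6^(6 + 1) + 1 —bump→ 7^(7 + 1) + 1 = 5764802 —(−1)→ 5764801
5764801 —HB7→ 7^(7 + 1) —bump→ 8^(8 + 1) = 134217728 —(−1)→ 134217727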